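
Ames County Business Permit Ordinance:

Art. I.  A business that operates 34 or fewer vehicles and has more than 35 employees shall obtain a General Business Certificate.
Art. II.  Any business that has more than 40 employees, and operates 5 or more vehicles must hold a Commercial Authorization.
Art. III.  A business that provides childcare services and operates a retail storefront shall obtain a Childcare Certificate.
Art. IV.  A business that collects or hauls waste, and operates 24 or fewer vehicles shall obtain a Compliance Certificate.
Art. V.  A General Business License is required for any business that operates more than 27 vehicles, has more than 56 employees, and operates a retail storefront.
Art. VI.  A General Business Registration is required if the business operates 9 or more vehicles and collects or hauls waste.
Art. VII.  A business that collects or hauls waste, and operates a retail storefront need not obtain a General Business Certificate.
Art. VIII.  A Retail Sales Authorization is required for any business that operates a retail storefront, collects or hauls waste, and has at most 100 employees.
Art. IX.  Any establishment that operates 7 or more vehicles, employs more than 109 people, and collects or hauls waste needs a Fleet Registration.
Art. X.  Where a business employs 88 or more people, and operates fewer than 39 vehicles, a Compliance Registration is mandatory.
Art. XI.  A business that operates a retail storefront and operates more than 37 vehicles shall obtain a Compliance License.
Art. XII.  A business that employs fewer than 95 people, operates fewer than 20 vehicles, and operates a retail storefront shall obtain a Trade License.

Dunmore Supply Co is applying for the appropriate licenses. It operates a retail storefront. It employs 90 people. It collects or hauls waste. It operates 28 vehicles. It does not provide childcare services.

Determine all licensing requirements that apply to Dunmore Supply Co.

Art. I. vehicles 28 ≤ 34; employees 90 > 35 → General Business Certificate required.
Art. II. employees 90 > 40; vehicles 28 ≥ 5 → Commercial Authorization required.
Art. III. does not provide childcare services; operates a retail storefront → Childcare Certificate not required.
Art. IV. collects or hauls waste; vehicles 28 > 24 → Compliance Certificate not required.
Art. V. vehicles 28 > 27; employees 90 > 56; operates a retail storefront → General Business License required.
Art. VI. vehicles 28 ≥ 9; collects or hauls waste → General Business Registration required.
Art. VII. collects or hauls waste; operates a retail storefront → exempt from General Business Certificate.
Art. VIII. operates a retail storefront; collects or hauls waste; employees 90 ≤ 100 → Retail Sales Authorization required.
Art. IX. vehicles 28 ≥ 7; employees 90 ≤ 109; collects or hauls waste → Fleet Registration not required.
Art. X. employees 90 ≥ 88; vehicles 28 < 39 → Compliance Registration required.
Art. XI. operates a retail storefront; vehicles 28 ≤ 37 → Compliance License not required.
Art. XII. employees 90 < 95; vehicles 28 ≥ 20; operates a retail storefront → Trade License not required.

Commercial Authorization, Compliance Registration, General Business License, General Business Registration, Retail Sales Authorization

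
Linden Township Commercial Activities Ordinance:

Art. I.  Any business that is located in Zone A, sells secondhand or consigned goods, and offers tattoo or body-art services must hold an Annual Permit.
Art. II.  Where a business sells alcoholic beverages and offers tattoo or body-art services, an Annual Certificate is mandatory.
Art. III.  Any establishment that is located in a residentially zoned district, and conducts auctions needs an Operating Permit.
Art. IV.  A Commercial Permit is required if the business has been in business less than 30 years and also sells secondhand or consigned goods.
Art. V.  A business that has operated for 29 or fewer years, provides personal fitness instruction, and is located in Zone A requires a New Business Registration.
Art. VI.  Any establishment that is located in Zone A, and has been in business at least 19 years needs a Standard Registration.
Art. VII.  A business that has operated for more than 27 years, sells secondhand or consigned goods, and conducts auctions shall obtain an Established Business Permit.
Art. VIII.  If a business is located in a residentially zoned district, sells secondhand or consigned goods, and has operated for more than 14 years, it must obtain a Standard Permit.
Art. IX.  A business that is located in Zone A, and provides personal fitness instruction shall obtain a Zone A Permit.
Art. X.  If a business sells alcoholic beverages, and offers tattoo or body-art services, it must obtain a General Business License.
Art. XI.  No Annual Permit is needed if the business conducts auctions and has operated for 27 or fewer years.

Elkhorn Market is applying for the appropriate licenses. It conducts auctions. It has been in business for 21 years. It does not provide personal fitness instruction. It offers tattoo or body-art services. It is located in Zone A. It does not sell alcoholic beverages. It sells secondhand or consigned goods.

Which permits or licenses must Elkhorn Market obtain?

Commercial Permit, Standard Registration

Art. I. is located in Zone A; sells secondhand or consigned goods; offers tattoo or body-art services → Annual Permit required.
Art. II. does not sell alcoholic beverages; offers tattoo or body-art services → Annual Certificate not required.
Art. III. is located in Zone A (not: is located in a residentially zoned district); conducts auctions → Operating Permit not required.
Art. IV. years in business 21 < 30; sells secondhand or consigned goods → Commercial Permit required.
Art. V. years in business 21 ≤ 29; does not provide personal fitness instruction; is located in Zone A → New Business Registration not required.
Art. VI. is located in Zone A; years in business 21 ≥ 19 → Standard Registration required.
Art. VII. years in business 21 ≤ 27; sells secondhand or consigned goods; conducts auctions → Established Business Permit not required.
Art. VIII. is located in Zone A (not: is located in a residentially zoned district); sells secondhand or consigned goods; years in business 21 > 14 → Standard Permit not required.
Art. IX. is located in Zone A; does not provide personal fitness instruction → Zone A Permit not required.
Art. X. does not sell alcoholic beverages; offers tattoo or body-art services → General Business License not required.
Art. XI. conducts auctions; years in business 21 ≤ 27 → exempt from Annual Permit.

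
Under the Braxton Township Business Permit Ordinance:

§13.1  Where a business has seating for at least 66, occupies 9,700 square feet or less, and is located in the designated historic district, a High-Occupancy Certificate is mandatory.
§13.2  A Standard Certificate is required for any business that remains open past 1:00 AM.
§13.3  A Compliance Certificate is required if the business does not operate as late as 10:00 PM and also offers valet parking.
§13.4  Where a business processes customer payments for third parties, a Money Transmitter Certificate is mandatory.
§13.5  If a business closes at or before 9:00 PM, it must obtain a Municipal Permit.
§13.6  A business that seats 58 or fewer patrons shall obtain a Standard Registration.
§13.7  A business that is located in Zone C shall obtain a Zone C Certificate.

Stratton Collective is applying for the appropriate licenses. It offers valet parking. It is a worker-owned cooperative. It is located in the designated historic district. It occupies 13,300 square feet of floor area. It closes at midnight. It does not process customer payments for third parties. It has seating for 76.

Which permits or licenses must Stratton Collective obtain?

§13.1 seating 76 ≥ 66; floor area 13,300 square feet > 9,700 square feet; is located in the designated historic district → High-Occupancy Certificate not required.
§13.2 closes midnight, at/before 1:00 AM → Standard Certificate not required.
§13.3 closes midnight, after 10:00 PM; offers valet parking → Compliance Certificate not required.
§13.4 does not process customer payments for third parties → Money Transmitter Certificate not required.
§13.5 closes midnight, after 9:00 PM → Municipal Permit not required.
§13.6 seating 76 > 58 → Standard Registration not required.
§13.7 is located in the designated historic district (not: is located in Zone C) → Zone C Certificate not required.

None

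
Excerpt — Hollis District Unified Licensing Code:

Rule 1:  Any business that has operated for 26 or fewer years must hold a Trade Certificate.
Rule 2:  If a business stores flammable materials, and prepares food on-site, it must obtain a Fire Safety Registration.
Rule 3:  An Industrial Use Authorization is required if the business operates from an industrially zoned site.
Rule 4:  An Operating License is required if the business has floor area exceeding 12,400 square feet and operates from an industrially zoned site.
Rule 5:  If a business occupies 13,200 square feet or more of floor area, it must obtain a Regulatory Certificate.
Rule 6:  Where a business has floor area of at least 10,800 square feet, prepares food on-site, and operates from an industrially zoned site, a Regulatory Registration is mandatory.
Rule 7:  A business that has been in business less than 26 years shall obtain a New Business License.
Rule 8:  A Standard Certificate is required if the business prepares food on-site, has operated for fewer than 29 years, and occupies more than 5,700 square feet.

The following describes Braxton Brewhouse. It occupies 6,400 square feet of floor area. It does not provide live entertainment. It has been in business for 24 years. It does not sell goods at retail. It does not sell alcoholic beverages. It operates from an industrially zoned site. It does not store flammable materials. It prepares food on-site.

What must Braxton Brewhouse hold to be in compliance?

Rule 1: years in business 24 ≤ 26 → Trade Certificate required.
Rule 2: does not store flammable materials; prepares food on-site → Fire Safety Registration not required.
Rule 3: operates from an industrially zoned site → Industrial Use Authorization required.
Rule 4: floor area 6,400 square feet ≤ 12,400 square feet; operates from an industrially zoned site → Operating License not required.
Rule 5: floor area 6,400 square feet < 13,200 square feet → Regulatory Certificate not required.
Rule 6: floor area 6,400 square feet < 10,800 square feet; prepares food on-site; operates from an industrially zoned site → Regulatory Registration not required.
Rule 7: years in business 24 < 26 → New Business License required.
Rule 8: prepares food on-site; years in business 24 < 29; floor area 6,400 square feet > 5,700 square feet → Standard Certificate required.

Industrial Use Authorization, New Business License, Standard Certificate, Trade Certificate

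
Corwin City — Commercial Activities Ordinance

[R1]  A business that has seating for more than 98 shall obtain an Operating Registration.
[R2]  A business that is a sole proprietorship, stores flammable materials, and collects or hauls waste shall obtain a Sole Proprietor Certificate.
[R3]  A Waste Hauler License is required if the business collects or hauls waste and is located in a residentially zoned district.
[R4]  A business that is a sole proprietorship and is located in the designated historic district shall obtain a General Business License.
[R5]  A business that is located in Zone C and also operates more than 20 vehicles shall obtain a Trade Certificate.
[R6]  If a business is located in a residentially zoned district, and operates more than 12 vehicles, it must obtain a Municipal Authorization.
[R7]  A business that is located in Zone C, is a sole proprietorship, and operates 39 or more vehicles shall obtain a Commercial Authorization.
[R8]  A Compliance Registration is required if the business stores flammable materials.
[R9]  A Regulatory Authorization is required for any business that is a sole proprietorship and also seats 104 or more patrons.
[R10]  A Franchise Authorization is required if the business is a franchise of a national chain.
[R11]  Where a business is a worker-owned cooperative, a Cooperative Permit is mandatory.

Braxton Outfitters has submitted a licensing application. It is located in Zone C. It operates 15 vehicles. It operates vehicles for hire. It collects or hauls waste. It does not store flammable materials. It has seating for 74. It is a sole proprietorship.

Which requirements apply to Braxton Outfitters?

[R1] seating 74 ≤ 98 → Operating Registration not required.
[R2] is a sole proprietorship; does not store flammable materials; collects or hauls waste → Sole Proprietor Certificate not required.
[R3] collects or hauls waste; is located in Zone C (not: is located in a residentially zoned district) → Waste Hauler License not required.
[R4] is a sole proprietorship; is located in Zone C (not: is located in the designated historic district) → General Business License not required.
[R5] is located in Zone C; vehicles 15 ≤ 20 → Trade Certificate not required.
[R6] is located in Zone C (not: is located in a residentially zoned district); vehicles 15 > 12 → Municipal Authorization not required.
[R7] is located in Zone C; is a sole proprietorship; vehicles 15 < 39 → Commercial Authorization not required.
[R8] does not store flammable materials → Compliance Registration not required.
[R9] is a sole proprietorship; seating 74 < 104 → Regulatory Authorization not required.
[R10] is a sole proprietorship (not: is a franchise of a national chain) → Franchise Authorization not required.
[R11] is a sole proprietorship (not: is a worker-owned cooperative) → Cooperative Permit not required.

None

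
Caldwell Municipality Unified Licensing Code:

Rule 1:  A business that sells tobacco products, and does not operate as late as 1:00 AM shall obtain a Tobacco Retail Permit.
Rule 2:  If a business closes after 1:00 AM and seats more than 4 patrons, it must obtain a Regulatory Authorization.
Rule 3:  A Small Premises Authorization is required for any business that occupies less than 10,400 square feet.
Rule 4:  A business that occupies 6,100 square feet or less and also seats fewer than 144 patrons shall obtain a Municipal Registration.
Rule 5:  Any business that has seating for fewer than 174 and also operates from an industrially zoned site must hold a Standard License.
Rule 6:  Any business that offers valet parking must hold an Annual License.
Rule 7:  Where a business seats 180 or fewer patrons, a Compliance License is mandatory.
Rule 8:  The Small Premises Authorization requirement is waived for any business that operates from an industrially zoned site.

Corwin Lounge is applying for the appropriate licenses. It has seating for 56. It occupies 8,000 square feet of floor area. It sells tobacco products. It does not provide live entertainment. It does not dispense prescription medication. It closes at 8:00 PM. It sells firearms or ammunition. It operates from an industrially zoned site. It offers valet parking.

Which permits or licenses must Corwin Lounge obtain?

Rule 1: sells tobacco products; closes 8:00 PM, at/before 1:00 AM → Tobacco Retail Permit required.
Rule 2: closes 8:00 PM, at/before 1:00 AM; seating 56 > 4 → Regulatory Authorization not required.
Rule 3: floor area 8,000 square feet < 10,400 square feet → Small Premises Authorization required.
Rule 4: floor area 8,000 square feet > 6,100 square feet; seating 56 < 144 → Municipal Registration not required.
Rule 5: seating 56 < 174; operates from an industrially zoned site → Standard License required.
Rule 6: offers valet parking → Annual License required.
Rule 7: seating 56 ≤ 180 → Compliance License required.
Rule 8: operates from an industrially zoned site → exempt from Small Premises Authorization.

Annual License, Compliance License, Standard License, Tobacco Retail Permit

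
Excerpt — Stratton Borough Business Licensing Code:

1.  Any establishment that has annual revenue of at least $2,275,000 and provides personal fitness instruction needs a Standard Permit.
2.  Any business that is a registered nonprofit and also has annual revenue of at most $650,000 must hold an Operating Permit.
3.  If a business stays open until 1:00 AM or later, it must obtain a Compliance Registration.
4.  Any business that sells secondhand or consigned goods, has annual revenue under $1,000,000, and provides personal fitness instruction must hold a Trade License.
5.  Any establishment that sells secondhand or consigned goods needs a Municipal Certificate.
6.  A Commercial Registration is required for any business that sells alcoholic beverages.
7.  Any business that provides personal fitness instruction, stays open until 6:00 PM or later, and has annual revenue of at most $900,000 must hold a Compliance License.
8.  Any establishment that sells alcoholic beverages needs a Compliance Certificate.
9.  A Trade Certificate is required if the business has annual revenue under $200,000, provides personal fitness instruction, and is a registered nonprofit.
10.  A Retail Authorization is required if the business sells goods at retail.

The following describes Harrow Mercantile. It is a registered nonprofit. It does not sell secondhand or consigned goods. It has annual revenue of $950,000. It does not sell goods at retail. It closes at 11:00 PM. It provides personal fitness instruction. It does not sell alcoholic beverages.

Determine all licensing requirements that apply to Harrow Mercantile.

1. revenue $950,000 < $2,275,000; provides personal fitness instruction → Standard Permit not required.
2. is a registered nonprofit; revenue $950,000 > $650,000 → Operating Permit not required.
3. closes 11:00 PM, at/before 1:00 AM → Compliance Registration not required.
4. does not sell secondhand or consigned goods; revenue $950,000 < $1,000,000; provides personal fitness instruction → Trade License not required.
5. does not sell secondhand or consigned goods → Municipal Certificate not required.
6. does not sell alcoholic beverages → Commercial Registration not required.
7. provides personal fitness instruction; closes 11:00 PM, after 6:00 PM; revenue $950,000 > $900,000 → Compliance License not required.
8. does not sell alcoholic beverages → Compliance Certificate not required.
9. revenue $950,000 ≥ $200,000; provides personal fitness instruction; is a registered nonprofit → Trade Certificate not required.
10. does not sell goods at retail → Retail Authorization not required.

None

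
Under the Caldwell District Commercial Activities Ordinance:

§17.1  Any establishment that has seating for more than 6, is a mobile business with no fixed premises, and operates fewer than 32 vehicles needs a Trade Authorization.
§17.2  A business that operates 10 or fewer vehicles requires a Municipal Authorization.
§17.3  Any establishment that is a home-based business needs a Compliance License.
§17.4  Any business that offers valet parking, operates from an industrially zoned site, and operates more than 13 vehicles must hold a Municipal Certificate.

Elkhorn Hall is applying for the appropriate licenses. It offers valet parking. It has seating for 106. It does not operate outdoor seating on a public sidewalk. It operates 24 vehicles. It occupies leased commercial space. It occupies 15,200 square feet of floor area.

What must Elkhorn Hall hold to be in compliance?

§17.1 seating 106 > 6; occupies leased commercial space (not: is a mobile business with no fixed premises); vehicles 24 < 32 → Trade Authorization not required.
§17.2 vehicles 24 > 10 → Municipal Authorization not required.
§17.3 occupies leased commercial space (not: is a home-based business) → Compliance License not required.
§17.4 offers valet parking; occupies leased commercial space (not: operates from an industrially zoned site); vehicles 24 > 13 → Municipal Certificate not required.

None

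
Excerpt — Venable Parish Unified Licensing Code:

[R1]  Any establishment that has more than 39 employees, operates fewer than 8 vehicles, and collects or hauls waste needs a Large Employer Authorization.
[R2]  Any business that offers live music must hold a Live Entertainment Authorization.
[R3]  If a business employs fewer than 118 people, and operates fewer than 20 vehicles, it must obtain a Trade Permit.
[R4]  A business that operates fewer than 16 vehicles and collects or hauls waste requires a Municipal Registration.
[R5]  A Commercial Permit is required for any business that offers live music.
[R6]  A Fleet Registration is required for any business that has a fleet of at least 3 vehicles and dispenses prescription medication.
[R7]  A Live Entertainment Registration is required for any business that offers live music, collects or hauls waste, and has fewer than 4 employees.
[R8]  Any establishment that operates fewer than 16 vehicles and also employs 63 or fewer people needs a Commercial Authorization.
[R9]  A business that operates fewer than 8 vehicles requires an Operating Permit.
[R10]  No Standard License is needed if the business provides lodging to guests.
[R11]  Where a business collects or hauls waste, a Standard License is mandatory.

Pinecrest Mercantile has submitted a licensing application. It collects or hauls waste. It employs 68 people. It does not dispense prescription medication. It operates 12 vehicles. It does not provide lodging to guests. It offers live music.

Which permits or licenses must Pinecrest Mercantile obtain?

Commercial Permit, Live Entertainment Authorization, Municipal Registration, Standard License, Trade Permit

[R1] employees 68 > 39; vehicles 12 ≥ 8; collects or hauls waste → Large Employer Authorization not required.
[R2] offers live music → Live Entertainment Authorization required.
[R3] employees 68 < 118; vehicles 12 < 20 → Trade Permit required.
[R4] vehicles 12 < 16; collects or hauls waste → Municipal Registration required.
[R5] offers live music → Commercial Permit required.
[R6] vehicles 12 ≥ 3; does not dispense prescription medication → Fleet Registration not required.
[R7] offers live music; collects or hauls waste; employees 68 ≥ 4 → Live Entertainment Registration not required.
[R8] vehicles 12 < 16; employees 68 > 63 → Commercial Authorization not required.
[R9] vehicles 12 ≥ 8 → Operating Permit not required.
[R10] does not provide lodging to guests → Standard License exemption does not apply.
[R11] collects or hauls waste → Standard License required.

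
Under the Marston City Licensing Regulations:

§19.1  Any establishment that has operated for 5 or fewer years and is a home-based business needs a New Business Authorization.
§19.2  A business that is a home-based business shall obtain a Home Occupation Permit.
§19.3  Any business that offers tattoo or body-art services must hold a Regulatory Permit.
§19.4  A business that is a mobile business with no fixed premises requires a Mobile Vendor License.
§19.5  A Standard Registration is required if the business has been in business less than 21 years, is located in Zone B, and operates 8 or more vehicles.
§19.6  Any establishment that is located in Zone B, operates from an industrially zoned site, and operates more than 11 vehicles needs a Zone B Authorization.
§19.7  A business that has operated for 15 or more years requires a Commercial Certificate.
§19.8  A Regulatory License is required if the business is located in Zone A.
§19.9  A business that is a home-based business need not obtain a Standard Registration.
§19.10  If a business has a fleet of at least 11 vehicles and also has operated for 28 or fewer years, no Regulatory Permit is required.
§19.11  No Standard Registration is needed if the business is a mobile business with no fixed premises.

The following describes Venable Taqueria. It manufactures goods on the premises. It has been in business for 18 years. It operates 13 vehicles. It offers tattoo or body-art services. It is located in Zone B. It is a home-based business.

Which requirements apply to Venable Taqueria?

§19.1 years in business 18 > 5; is a home-based business → New Business Authorization not required.
§19.2 is a home-based business → Home Occupation Permit required.
§19.3 offers tattoo or body-art services → Regulatory Permit required.
§19.4 is a home-based business (not: is a mobile business with no fixed premises) → Mobile Vendor License not required.
§19.5 years in business 18 < 21; is located in Zone B; vehicles 13 ≥ 8 → Standard Registration required.
§19.6 is located in Zone B; is a home-based business (not: operates from an industrially zoned site); vehicles 13 > 11 → Zone B Authorization not required.
§19.7 years in business 18 ≥ 15 → Commercial Certificate required.
§19.8 is located in Zone B (not: is located in Zone A) → Regulatory License not required.
§19.9 is a home-based business → exempt from Standard Registration.
§19.10 vehicles 13 ≥ 11; years in business 18 ≤ 28 → exempt from Regulatory Permit.
§19.11 is a home-based business (not: is a mobile business with no fixed premises) → Standard Registration exemption does not apply.

Commercial Certificate, Home Occupation Permit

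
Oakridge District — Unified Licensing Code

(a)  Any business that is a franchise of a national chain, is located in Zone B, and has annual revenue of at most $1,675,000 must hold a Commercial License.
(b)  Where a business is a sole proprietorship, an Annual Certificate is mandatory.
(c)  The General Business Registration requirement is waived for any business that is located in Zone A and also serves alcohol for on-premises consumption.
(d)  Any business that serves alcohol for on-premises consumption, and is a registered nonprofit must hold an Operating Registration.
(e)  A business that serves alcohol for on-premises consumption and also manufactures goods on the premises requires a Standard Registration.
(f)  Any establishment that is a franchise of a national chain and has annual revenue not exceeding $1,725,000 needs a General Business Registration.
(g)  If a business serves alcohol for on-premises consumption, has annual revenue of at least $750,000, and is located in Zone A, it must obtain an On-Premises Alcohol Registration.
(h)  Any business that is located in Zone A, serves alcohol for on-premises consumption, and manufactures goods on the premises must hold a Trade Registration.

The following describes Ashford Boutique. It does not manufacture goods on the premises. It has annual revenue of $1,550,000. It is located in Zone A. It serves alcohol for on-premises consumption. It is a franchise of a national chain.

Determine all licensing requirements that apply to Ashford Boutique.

On-Premises Alcohol Registration

(a) is a franchise of a national chain; is located in Zone A (not: is located in Zone B); revenue $1,550,000 ≤ $1,675,000 → Commercial License not required.
(b) is a franchise of a national chain (not: is a sole proprietorship) → Annual Certificate not required.
(c) is located in Zone A; serves alcohol for on-premises consumption → exempt from General Business Registration.
(d) serves alcohol for on-premises consumption; is a franchise of a national chain (not: is a registered nonprofit) → Operating Registration not required.
(e) serves alcohol for on-premises consumption; does not manufacture goods on the premises → Standard Registration not required.
(f) is a franchise of a national chain; revenue $1,550,000 ≤ $1,725,000 → General Business Registration required.
(g) serves alcohol for on-premises consumption; revenue $1,550,000 ≥ $750,000; is located in Zone A → On-Premises Alcohol Registration required.
(h) is located in Zone A; serves alcohol for on-premises consumption; does not manufacture goods on the premises → Trade Registration not required.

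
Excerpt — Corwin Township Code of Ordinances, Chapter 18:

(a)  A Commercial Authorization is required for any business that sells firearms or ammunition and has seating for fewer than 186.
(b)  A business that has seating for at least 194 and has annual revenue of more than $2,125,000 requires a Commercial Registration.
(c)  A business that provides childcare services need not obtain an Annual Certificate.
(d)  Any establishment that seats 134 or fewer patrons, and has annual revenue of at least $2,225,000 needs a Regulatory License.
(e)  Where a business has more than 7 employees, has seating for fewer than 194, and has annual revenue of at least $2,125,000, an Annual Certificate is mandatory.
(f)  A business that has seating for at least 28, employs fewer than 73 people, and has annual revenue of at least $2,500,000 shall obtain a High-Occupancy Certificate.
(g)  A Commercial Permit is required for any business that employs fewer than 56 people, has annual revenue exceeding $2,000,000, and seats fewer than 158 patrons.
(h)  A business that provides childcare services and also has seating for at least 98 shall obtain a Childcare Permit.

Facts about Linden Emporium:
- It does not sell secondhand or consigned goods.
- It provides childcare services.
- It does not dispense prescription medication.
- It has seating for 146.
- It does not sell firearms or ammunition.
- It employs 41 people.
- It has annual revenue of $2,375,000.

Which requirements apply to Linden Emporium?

(a) does not sell firearms or ammunition; seating 146 < 186 → Commercial Authorization not required.
(b) seating 146 < 194; revenue $2,375,000 > $2,125,000 → Commercial Registration not required.
(c) provides childcare services → exempt from Annual Certificate.
(d) seating 146 > 134; revenue $2,375,000 ≥ $2,225,000 → Regulatory License not required.
(e) employees 41 > 7; seating 146 < 194; revenue $2,375,000 ≥ $2,125,000 → Annual Certificate required.
(f) seating 146 ≥ 28; employees 41 < 73; revenue $2,375,000 < $2,500,000 → High-Occupancy Certificate not required.
(g) employees 41 < 56; revenue $2,375,000 > $2,000,000; seating 146 < 158 → Commercial Permit required.
(h) provides childcare services; seating 146 ≥ 98 → Childcare Permit required.

Childcare Permit, Commercial Permit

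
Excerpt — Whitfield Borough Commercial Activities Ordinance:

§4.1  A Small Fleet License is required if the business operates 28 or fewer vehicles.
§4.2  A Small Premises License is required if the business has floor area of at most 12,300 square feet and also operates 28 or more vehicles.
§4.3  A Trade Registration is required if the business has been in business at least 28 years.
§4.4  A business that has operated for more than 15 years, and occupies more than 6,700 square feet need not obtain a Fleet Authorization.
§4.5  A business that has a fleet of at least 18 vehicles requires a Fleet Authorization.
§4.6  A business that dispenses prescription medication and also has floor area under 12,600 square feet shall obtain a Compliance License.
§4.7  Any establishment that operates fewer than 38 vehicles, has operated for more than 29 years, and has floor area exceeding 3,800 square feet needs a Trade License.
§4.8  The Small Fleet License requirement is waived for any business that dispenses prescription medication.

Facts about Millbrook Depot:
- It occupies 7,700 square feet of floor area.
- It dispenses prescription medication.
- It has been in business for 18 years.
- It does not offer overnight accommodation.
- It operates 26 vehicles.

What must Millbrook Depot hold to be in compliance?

Compliance License

§4.1 vehicles 26 ≤ 28 → Small Fleet License required.
§4.2 floor area 7,700 square feet ≤ 12,300 square feet; vehicles 26 < 28 → Small Premises License not required.
§4.3 years in business 18 < 28 → Trade Registration not required.
§4.4 years in business 18 > 15; floor area 7,700 square feet > 6,700 square feet → exempt from Fleet Authorization.
§4.5 vehicles 26 ≥ 18 → Fleet Authorization required.
§4.6 dispenses prescription medication; floor area 7,700 square feet < 12,600 square feet → Compliance License required.
§4.7 vehicles 26 < 38; years in business 18 ≤ 29; floor area 7,700 square feet > 3,800 square feet → Trade License not required.
§4.8 dispenses prescription medication → exempt from Small Fleet License.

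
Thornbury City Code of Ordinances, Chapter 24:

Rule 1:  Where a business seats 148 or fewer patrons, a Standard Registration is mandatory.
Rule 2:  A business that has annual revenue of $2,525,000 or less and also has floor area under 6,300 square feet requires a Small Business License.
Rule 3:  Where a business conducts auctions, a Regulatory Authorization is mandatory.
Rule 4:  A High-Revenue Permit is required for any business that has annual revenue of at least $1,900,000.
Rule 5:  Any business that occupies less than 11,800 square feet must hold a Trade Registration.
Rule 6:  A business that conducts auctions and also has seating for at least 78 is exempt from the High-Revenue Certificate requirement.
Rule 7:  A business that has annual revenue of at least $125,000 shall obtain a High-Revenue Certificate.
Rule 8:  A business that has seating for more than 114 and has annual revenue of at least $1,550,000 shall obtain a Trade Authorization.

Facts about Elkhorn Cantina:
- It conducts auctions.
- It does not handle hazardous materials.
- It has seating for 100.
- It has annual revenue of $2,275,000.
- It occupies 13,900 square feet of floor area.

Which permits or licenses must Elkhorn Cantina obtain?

Rule 1: seating 100 ≤ 148 → Standard Registration required.
Rule 2: revenue $2,275,000 ≤ $2,525,000; floor area 13,900 square feet ≥ 6,300 square feet → Small Business License not required.
Rule 3: conducts auctions → Regulatory Authorization required.
Rule 4: revenue $2,275,000 ≥ $1,900,000 → High-Revenue Permit required.
Rule 5: floor area 13,900 square feet ≥ 11,800 square feet → Trade Registration not required.
Rule 6: conducts auctions; seating 100 ≥ 78 → exempt from High-Revenue Certificate.
Rule 7: revenue $2,275,000 ≥ $125,000 → High-Revenue Certificate required.
Rule 8: seating 100 ≤ 114; revenue $2,275,000 ≥ $1,550,000 → Trade Authorization not required.

High-Revenue Permit, Regulatory Authorization, Standard Registration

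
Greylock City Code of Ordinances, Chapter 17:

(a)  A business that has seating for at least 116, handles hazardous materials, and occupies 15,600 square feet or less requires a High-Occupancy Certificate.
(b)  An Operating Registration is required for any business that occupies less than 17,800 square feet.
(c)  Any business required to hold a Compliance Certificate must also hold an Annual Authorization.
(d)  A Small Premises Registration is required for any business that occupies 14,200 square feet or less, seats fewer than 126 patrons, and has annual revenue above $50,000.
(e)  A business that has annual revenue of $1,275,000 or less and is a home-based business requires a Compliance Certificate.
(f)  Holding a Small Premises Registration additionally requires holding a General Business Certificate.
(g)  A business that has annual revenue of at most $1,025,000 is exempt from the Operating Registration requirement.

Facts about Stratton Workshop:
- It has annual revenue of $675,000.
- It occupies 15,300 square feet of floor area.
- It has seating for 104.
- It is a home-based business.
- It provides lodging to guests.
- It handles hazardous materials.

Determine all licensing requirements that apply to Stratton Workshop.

(a) seating 104 < 116; handles hazardous materials; floor area 15,300 square feet ≤ 15,600 square feet → High-Occupancy Certificate not required.
(b) floor area 15,300 square feet < 17,800 square feet → Operating Registration required.
(c) Compliance Certificate is required → Annual Authorization also required.
(d) floor area 15,300 square feet > 14,200 square feet; seating 104 < 126; revenue $675,000 > $50,000 → Small Premises Registration not required.
(e) revenue $675,000 ≤ $1,275,000; is a home-based business → Compliance Certificate required.
(f) Small Premises Registration is not required → no effect.
(g) revenue $675,000 ≤ $1,025,000 → exempt from Operating Registration.

Annual Authorization, Compliance Certificate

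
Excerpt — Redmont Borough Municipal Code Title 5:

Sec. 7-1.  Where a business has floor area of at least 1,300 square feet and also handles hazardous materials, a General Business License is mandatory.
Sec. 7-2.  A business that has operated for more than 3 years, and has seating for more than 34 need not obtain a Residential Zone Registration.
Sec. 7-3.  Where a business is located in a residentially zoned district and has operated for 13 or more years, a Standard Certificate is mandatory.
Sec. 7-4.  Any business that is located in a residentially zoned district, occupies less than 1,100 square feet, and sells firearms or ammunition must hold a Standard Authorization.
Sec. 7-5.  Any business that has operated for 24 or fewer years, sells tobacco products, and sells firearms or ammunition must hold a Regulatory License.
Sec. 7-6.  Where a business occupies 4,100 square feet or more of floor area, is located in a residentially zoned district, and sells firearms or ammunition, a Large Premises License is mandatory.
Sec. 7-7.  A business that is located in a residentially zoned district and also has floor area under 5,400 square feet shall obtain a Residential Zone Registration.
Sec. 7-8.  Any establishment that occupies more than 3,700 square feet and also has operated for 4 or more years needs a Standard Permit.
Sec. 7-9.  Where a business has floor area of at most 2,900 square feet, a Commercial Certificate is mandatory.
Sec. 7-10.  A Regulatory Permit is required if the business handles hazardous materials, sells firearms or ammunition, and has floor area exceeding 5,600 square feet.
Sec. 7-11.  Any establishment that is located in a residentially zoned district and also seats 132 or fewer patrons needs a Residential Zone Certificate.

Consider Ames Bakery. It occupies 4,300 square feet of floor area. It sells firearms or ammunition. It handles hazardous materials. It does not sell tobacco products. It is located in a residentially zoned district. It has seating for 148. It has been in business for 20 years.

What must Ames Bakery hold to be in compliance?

General Business License, Large Premises License, Standard Certificate, Standard Permit

Sec. 7-1. floor area 4,300 square feet ≥ 1,300 square feet; handles hazardous materials → General Business License required.
Sec. 7-2. years in business 20 > 3; seating 148 > 34 → exempt from Residential Zone Registration.
Sec. 7-3. is located in a residentially zoned district; years in business 20 ≥ 13 → Standard Certificate required.
Sec. 7-4. is located in a residentially zoned district; floor area 4,300 square feet ≥ 1,100 square feet; sells firearms or ammunition → Standard Authorization not required.
Sec. 7-5. years in business 20 ≤ 24; does not sell tobacco products; sells firearms or ammunition → Regulatory License not required.
Sec. 7-6. floor area 4,300 square feet ≥ 4,100 square feet; is located in a residentially zoned district; sells firearms or ammunition → Large Premises License required.
Sec. 7-7. is located in a residentially zoned district; floor area 4,300 square feet < 5,400 square feet → Residential Zone Registration required.
Sec. 7-8. floor area 4,300 square feet > 3,700 square feet; years in business 20 ≥ 4 → Standard Permit required.
Sec. 7-9. floor area 4,300 square feet > 2,900 square feet → Commercial Certificate not required.
Sec. 7-10. handles hazardous materials; sells firearms or ammunition; floor area 4,300 square feet ≤ 5,600 square feet → Regulatory Permit not required.
Sec. 7-11. is located in a residentially zoned district; seating 148 > 132 → Residential Zone Certificate not required.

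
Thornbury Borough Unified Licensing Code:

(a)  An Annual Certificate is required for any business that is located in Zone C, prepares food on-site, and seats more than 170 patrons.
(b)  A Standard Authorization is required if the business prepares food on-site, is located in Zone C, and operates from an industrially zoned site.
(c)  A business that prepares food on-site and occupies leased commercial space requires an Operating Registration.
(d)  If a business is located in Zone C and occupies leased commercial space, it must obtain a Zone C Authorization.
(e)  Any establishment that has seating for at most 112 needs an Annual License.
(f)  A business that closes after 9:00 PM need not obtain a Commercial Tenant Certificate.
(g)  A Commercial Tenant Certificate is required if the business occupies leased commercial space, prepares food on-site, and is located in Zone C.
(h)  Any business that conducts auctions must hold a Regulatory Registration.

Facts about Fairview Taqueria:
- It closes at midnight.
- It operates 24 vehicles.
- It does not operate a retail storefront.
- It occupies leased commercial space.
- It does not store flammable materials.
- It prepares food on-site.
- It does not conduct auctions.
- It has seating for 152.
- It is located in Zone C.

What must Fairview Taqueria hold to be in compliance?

Operating Registration, Zone C Authorization

(a) is located in Zone C; prepares food on-site; seating 152 ≤ 170 → Annual Certificate not required.
(b) prepares food on-site; is located in Zone C; occupies leased commercial space (not: operates from an industrially zoned site) → Standard Authorization not required.
(c) prepares food on-site; occupies leased commercial space → Operating Registration required.
(d) is located in Zone C; occupies leased commercial space → Zone C Authorization required.
(e) seating 152 > 112 → Annual License not required.
(f) closes midnight, after 9:00 PM → exempt from Commercial Tenant Certificate.
(g) occupies leased commercial space; prepares food on-site; is located in Zone C → Commercial Tenant Certificate required.
(h) does not conduct auctions → Regulatory Registration not required.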